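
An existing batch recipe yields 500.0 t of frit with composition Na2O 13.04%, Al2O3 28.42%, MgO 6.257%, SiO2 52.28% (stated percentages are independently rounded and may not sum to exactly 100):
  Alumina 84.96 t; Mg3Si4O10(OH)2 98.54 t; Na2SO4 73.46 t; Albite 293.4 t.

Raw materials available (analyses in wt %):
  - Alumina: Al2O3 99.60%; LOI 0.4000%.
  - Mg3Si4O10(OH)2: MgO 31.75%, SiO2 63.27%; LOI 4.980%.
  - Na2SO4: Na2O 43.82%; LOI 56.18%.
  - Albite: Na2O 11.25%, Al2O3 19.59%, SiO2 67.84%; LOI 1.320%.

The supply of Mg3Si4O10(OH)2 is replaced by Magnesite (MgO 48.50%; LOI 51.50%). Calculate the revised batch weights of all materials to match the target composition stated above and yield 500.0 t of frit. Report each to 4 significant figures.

In-progress results are displayed rounded off to 4 significant figures as written; the working math maintains full float precision at each step. Each reported number is rounded just once — all derived quantities, which include yield, LOI, four oxide percentages, totals, net glass mass, are re-derived at exact precision, as they appear in the question or the answer, from the batch weights at 500.0 t of glass.
The oxide mass targets at 500.0 t frit:
  Na2O: 13.04% × 500.0 = 65.20 t
  Al2O3: 28.42% × 500.0 = 142.1 t
  MgO: 6.257% × 500.0 = 31.28 t
  SiO2: 52.28% × 500.0 = 261.4 t
Mass-balance tally per oxide applying the batch weights above, under the basis named above (sums match the target masses once rounding is allowed for):
  Na2O: 49.87·0.4382 + 385.3·0.1125 = 65.20 t (target 65.20 t)
  Al2O3: 66.88·0.9960 + 385.3·0.1959 = 142.1 t (target 142.1 t)
  MgO: 64.51·0.4850 = 31.29 t (target 31.28 t)
  SiO2: 385.3·0.6784 = 261.4 t (target 261.4 t)
Glass mass check: batch Σ − ignition loss = 500.0 t (summing oxide targets gives 500.0 t; stated basis 500.0 t — a pure rounding effect).
Batch total: Σ batch = 566.6 t; LOI removed, Σ of batch·LOI: 66.59 t; as yield: glass ÷ batch → 88.25%.

Revised batch per 500.0 t frit:
  Alumina: 66.88 t
  Magnesite: 64.51 t
  Na2SO4: 49.87 t
  Albite: 385.3 t
Total batch = 566.6 t; LOI loss = 66.59 t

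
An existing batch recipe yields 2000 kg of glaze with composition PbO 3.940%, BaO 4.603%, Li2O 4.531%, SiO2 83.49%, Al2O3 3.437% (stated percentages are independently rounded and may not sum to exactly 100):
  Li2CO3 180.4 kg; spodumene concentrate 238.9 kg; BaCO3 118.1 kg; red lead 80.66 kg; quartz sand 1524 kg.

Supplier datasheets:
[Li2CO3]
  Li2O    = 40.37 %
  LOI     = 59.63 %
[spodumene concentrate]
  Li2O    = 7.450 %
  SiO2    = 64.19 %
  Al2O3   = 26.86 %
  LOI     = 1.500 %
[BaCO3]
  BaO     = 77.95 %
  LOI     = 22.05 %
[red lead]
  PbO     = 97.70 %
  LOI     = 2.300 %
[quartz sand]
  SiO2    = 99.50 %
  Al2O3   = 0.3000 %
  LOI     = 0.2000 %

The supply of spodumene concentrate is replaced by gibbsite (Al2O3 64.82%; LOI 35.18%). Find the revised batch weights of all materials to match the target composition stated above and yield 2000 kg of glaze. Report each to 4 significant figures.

Revised batch per 2000 kg glaze:
  Li2CO3: 224.5 kg
  gibbsite: 98.28 kg
  BaCO3: 118.1 kg
  red lead: 80.66 kg
  quartz sand: 1678 kg
Total batch = 2200 kg; LOI loss = 199.7 kg

Intermediates are rounded to 4 significant figures wherever printed — all internal work holds full precision in every operation; a single rounding finalizes each reported number — the derived quantities (the totals, ignition loss, glass mass, five oxide percentages, the yield) are rebuilt from the batch weights at 2000 kg of glass at full float precision as quoted within question or answer.
Target oxide masses per 2000 kg glaze:
  PbO: 3.940% × 2000 = 78.80 kg
  BaO: 4.603% × 2000 = 92.06 kg
  Li2O: 4.531% × 2000 = 90.62 kg
  SiO2: 83.49% × 2000 = 1670 kg
  Al2O3: 3.437% × 2000 = 68.74 kg
Balance tally, oxide-wise, per the reported batch figures, relative to the basis at hand (every target is met by its sum within answer rounding):
  PbO: 80.66·0.9770 = 78.80 kg (target 78.80 kg)
  BaO: 118.1·0.7795 = 92.06 kg (target 92.06 kg)
  Li2O: 224.5·0.4037 = 90.63 kg (target 90.62 kg)
  SiO2: 1678·0.9950 = 1670 kg (target 1670 kg)
  Al2O3: 98.28·0.6482 + 1678·0.003000 = 68.74 kg (target 68.74 kg)
Glass-mass closure: batch total minus LOI = 2000 kg (targets for the oxides total 2000 kg; against the stated basis, 2000 kg — a pure rounding effect).
Whole-batch sum: Σ batch = 2200 kg; LOI loss = Σ batch·LOI = 199.7 kg; as yield: glass ÷ batch → 90.92%.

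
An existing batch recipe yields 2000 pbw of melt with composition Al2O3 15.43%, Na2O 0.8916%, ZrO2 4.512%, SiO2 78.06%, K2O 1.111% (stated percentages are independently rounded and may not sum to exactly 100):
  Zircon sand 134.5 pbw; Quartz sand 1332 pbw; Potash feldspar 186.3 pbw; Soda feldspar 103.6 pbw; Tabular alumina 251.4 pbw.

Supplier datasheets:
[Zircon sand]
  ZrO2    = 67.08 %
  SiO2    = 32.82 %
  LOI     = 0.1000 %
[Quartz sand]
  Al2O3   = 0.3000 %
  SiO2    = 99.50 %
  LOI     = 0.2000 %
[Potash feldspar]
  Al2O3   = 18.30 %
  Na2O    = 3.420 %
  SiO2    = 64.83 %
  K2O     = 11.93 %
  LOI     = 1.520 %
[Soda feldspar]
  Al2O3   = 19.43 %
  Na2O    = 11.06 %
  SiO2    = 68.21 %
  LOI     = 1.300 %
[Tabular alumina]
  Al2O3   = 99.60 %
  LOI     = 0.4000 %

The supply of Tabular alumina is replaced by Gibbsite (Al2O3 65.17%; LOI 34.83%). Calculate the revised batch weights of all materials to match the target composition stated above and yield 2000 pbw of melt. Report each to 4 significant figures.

Revised batch per 2000 pbw melt:
  Zircon sand: 134.5 pbw
  Quartz sand: 1332 pbw
  Potash feldspar: 186.3 pbw
  Soda feldspar: 103.6 pbw
  Gibbsite: 384.2 pbw
Total batch = 2141 pbw; LOI loss = 140.8 pbw

The whole derivation carries full float precision all the way through — intermediates appear (rounded to 4 significant digits) alongside each step; a single rounding finalizes each reported result. The derived quantities (the totals, yield, five oxide percentages, net glass mass, LOI) are rebuilt at full precision from the weighed amounts per 2000 pbw of glass precisely as stated by the question or the answer.
Target masses of each oxide per 2000 pbw melt:
  Al2O3: 15.43% × 2000 = 308.6 pbw
  Na2O: 0.8916% × 2000 = 17.83 pbw
  ZrO2: 4.512% × 2000 = 90.24 pbw
  SiO2: 78.06% × 2000 = 1561 pbw
  K2O: 1.111% × 2000 = 22.22 pbw
Sums-versus-targets review applying the batch weights above, on the stated basis (summed amounts equal target values modulo rounding of the values):
  Al2O3: 1332·0.003000 + 186.3·0.1830 + 103.6·0.1943 + 384.2·0.6517 = 308.6 pbw (target 308.6 pbw)
  Na2O: 186.3·0.03420 + 103.6·0.1106 = 17.83 pbw (target 17.83 pbw)
  ZrO2: 134.5·0.6708 = 90.22 pbw (target 90.24 pbw)
  SiO2: 134.5·0.3282 + 1332·0.9950 + 186.3·0.6483 + 103.6·0.6821 = 1561 pbw (target 1561 pbw)
  K2O: 186.3·0.1193 = 22.23 pbw (target 22.22 pbw)
Glass-mass bookkeeping: net batch after ignition = 2000 pbw (the Σ of target masses is 2000 pbw; with the basis standing at 2000 pbw — deltas are rounding alone).
Batch total: Σ batch = 2141 pbw; loss to ignition Σ batch·LOI = 140.8 pbw; the yield ratio, glass ÷ batch: 93.42%.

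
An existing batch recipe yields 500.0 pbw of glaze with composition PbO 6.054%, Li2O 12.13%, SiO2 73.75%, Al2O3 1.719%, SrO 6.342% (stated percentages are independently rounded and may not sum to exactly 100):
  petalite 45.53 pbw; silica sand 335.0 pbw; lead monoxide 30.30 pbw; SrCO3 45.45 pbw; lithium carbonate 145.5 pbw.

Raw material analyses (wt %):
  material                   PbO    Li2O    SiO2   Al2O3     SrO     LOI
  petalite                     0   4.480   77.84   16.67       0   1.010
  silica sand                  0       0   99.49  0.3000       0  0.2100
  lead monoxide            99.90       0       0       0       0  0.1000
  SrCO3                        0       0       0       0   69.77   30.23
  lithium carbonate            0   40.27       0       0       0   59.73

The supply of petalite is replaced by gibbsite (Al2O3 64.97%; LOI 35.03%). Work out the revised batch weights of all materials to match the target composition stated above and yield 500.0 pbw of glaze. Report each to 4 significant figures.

Revised batch per 500.0 pbw glaze:
  gibbsite: 11.52 pbw
  silica sand: 370.6 pbw
  lead monoxide: 30.30 pbw
  SrCO3: 45.45 pbw
  lithium carbonate: 150.6 pbw
Total batch = 608.5 pbw; LOI loss = 108.5 pbw

In-progress results are shown (rounded to 4 significant digits) alongside each step. Every computation carries exact precision throughout. Exactly one rounding lands on each reported result; derived quantities, which include ignition loss, the yield, net glass mass, the five compositions, totals, are carried at full precision, as quoted within question or answer, using the weight values per 500.0 pbw of glass.
Oxide-by-oxide targets in 500.0 pbw glaze:
  PbO: 6.054% × 500.0 = 30.27 pbw
  Li2O: 12.13% × 500.0 = 60.65 pbw
  SiO2: 73.75% × 500.0 = 368.8 pbw
  Al2O3: 1.719% × 500.0 = 8.595 pbw
  SrO: 6.342% × 500.0 = 31.71 pbw
Balance tally, oxide-wise, working from each reported weight, per the basis as stated (delivered sums recover each target inside rounding margins):
  PbO: 30.30·0.9990 = 30.27 pbw (target 30.27 pbw)
  Li2O: 150.6·0.4027 = 60.65 pbw (target 60.65 pbw)
  SiO2: 370.6·0.9949 = 368.7 pbw (target 368.8 pbw)
  Al2O3: 11.52·0.6497 + 370.6·0.003000 = 8.596 pbw (target 8.595 pbw)
  SrO: 45.45·0.6977 = 31.71 pbw (target 31.71 pbw)
Glass mass check: net batch after ignition = 499.9 pbw (oxide target masses add up to 500.0 pbw; stated basis 500.0 pbw — deltas are rounding alone).
Whole-batch sum: Σ batch = 608.5 pbw; LOI removed, Σ of batch·LOI: 108.5 pbw; yield: glass divided by total = 82.16%.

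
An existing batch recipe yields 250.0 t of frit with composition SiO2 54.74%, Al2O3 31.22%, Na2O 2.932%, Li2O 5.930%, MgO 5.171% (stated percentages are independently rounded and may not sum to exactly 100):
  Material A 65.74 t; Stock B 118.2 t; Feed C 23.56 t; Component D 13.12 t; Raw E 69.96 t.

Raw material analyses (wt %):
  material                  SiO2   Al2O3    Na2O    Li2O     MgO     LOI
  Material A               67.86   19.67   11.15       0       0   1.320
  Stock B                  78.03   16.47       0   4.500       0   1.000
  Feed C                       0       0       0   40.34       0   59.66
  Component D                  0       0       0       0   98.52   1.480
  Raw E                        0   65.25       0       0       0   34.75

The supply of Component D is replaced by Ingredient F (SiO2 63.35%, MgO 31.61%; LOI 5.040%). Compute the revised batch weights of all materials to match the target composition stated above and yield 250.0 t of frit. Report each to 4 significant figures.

The working math keeps exact precision throughout. Working values are displayed, rounded to 4 significant figures, as written — each reported number takes just one rounding — derived quantities (the yield, the totals, the five compositions, LOI, net glass mass) are recomputed in full float precision starting from the weights on 250.0 t of glass, as written in problem or answer.
Target masses of each oxide per 250.0 t frit:
  SiO2: 54.74% × 250.0 = 136.8 t
  Al2O3: 31.22% × 250.0 = 78.05 t
  Na2O: 2.932% × 250.0 = 7.330 t
  Li2O: 5.930% × 250.0 = 14.82 t
  MgO: 5.171% × 250.0 = 12.93 t
Oxide-by-oxide audit working from each reported weight, against the basis in use (summed amounts equal target values within answer rounding):
  SiO2: 65.74·0.6786 + 85.01·0.7803 + 40.90·0.6335 = 136.9 t (target 136.8 t)
  Al2O3: 65.74·0.1967 + 85.01·0.1647 + 78.34·0.6525 = 78.05 t (target 78.05 t)
  Na2O: 65.74·0.1115 = 7.330 t (target 7.330 t)
  Li2O: 85.01·0.04500 + 27.27·0.4034 = 14.83 t (target 14.82 t)
  MgO: 40.90·0.3161 = 12.93 t (target 12.93 t)
Glass-mass closure: net batch after ignition = 250.0 t (oxide target masses add up to 250.0 t; the stated basis being 250.0 t — differing by rounding only).
Batch grand total — Σ batch = 297.3 t; Σ batch·LOI gives LOI loss = 47.27 t; glass ÷ batch gives a yield of 84.10%.

Revised batch per 250.0 t frit:
  Material A: 65.74 t
  Stock B: 85.01 t
  Feed C: 27.27 t
  Ingredient F: 40.90 t
  Raw E: 78.34 t
Total batch = 297.3 t; LOI loss = 47.27 t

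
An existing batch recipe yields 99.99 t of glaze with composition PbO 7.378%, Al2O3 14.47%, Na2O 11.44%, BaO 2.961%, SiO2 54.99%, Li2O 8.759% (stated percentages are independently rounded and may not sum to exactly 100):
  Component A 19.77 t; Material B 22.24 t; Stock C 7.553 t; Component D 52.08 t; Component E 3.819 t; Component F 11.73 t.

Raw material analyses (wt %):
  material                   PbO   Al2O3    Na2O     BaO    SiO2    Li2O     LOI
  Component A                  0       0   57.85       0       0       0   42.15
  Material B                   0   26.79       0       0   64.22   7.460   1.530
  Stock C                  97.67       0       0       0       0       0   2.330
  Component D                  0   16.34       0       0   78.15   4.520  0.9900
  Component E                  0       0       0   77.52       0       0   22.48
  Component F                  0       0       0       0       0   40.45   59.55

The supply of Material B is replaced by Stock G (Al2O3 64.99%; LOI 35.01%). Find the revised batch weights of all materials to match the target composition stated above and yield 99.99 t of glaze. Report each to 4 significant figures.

Revised batch per 99.99 t glaze:
  Component A: 19.77 t
  Stock G: 4.573 t
  Stock C: 7.553 t
  Component D: 70.36 t
  Component E: 3.819 t
  Component F: 13.79 t
Total batch = 119.9 t; LOI loss = 19.88 t

Rounding to 4 significant figures governs every working value as printed — all arithmetic maintains full precision at every stage; a single rounding yields every reported figure; all derived quantities (LOI, the six compositions, yield, totals, net glass mass) are computed using the weight values on 99.99 t of glass at full precision exactly as shown in the problem or answer text.
Target masses of each oxide per 99.99 t glaze:
  PbO: 7.378% × 99.99 = 7.377 t
  Al2O3: 14.47% × 99.99 = 14.47 t
  Na2O: 11.44% × 99.99 = 11.44 t
  BaO: 2.961% × 99.99 = 2.961 t
  SiO2: 54.99% × 99.99 = 54.98 t
  Li2O: 8.759% × 99.99 = 8.758 t
Per-oxide balance check on the weights just shown, under the basis named above (each sum matches its target mass inside rounding margins):
  PbO: 7.553·0.9767 = 7.377 t (target 7.377 t)
  Al2O3: 4.573·0.6499 + 70.36·0.1634 = 14.47 t (target 14.47 t)
  Na2O: 19.77·0.5785 = 11.44 t (target 11.44 t)
  BaO: 3.819·0.7752 = 2.960 t (target 2.961 t)
  SiO2: 70.36·0.7815 = 54.99 t (target 54.98 t)
  Li2O: 70.36·0.04520 + 13.79·0.4045 = 8.758 t (target 8.758 t)
Mass balance on the glass: whole batch net of LOI = 99.99 t (summing oxide targets gives 99.99 t; stated basis 99.99 t — rounding explains the deltas).
Adding the batch up: Σ batch = 119.9 t; loss to ignition Σ batch·LOI = 19.88 t; yield = glass ÷ total batch = 83.42%.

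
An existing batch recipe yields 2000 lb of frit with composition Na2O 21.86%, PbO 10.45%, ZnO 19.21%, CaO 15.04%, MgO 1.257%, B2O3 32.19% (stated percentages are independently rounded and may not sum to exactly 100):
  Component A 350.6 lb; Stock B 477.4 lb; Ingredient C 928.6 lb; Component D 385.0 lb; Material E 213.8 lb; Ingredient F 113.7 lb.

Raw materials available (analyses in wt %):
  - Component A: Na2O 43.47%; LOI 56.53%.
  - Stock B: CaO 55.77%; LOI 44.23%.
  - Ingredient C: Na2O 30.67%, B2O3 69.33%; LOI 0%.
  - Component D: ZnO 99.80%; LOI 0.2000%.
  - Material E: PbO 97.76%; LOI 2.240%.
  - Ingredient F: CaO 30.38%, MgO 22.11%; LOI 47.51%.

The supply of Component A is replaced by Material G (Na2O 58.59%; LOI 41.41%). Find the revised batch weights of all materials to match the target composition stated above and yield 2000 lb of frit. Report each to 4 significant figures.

Revised batch per 2000 lb frit:
  Material G: 260.1 lb
  Stock B: 477.4 lb
  Ingredient C: 928.6 lb
  Component D: 385.0 lb
  Material E: 213.8 lb
  Ingredient F: 113.7 lb
Total batch = 2379 lb; LOI loss = 378.4 lb

Intermediates are printed rounded off to 4 significant figures in the working; the whole derivation carries full precision at all times; every reported result is rounded only once — derived quantities (yield, six oxide percentages, totals, LOI, glass mass) are rebuilt in full precision from the batch weights for 2000 lb of glass, precisely as stated by question or answer.
Target masses of each oxide per 2000 lb frit:
  Na2O: 21.86% × 2000 = 437.2 lb
  PbO: 10.45% × 2000 = 209.0 lb
  ZnO: 19.21% × 2000 = 384.2 lb
  CaO: 15.04% × 2000 = 300.8 lb
  MgO: 1.257% × 2000 = 25.14 lb
  B2O3: 32.19% × 2000 = 643.8 lb
Balance tally, oxide-wise, working from each reported weight, versus the basis set out (sum by sum, the targets are met inside rounding margins):
  Na2O: 260.1·0.5859 + 928.6·0.3067 = 437.2 lb (target 437.2 lb)
  PbO: 213.8·0.9776 = 209.0 lb (target 209.0 lb)
  ZnO: 385.0·0.9980 = 384.2 lb (target 384.2 lb)
  CaO: 477.4·0.5577 + 113.7·0.3038 = 300.8 lb (target 300.8 lb)
  MgO: 113.7·0.2211 = 25.14 lb (target 25.14 lb)
  B2O3: 928.6·0.6933 = 643.8 lb (target 643.8 lb)
Glass mass check: batch Σ − ignition loss = 2000 lb (the targets, summed, come to 2000 lb; the stated basis being 2000 lb — rounding explains the deltas).
Batch total: Σ batch = 2379 lb; LOI removed, Σ of batch·LOI: 378.4 lb; the yield ratio, glass ÷ batch: 84.09%.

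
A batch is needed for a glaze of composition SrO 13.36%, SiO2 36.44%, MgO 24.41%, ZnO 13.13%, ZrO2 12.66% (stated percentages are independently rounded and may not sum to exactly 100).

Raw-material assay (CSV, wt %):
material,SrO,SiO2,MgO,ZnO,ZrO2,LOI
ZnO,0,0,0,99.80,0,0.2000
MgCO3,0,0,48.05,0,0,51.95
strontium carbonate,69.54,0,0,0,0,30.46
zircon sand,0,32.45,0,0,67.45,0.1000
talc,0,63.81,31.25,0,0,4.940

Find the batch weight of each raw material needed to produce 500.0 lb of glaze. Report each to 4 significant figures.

The whole derivation keeps exact precision from start to finish; in-progress results appear (rounded to 4 significant digits) as written. Each reported value receives exactly one rounding. All derived quantities, which include net glass mass, LOI, the yield, totals, five oxide percentages, are rebuilt in exact precision, exactly as shown in problem or answer, starting from the weights per 500.0 lb of glass.
Target masses of each oxide per 500.0 lb glaze:
  SrO: 13.36% × 500.0 = 66.80 lb
  SiO2: 36.44% × 500.0 = 182.2 lb
  MgO: 24.41% × 500.0 = 122.0 lb
  ZnO: 13.13% × 500.0 = 65.65 lb
  ZrO2: 12.66% × 500.0 = 63.30 lb
Verifying the oxide balance working from each reported weight, per the basis as stated (every target is met by its sum net of answer rounding effects):
  SrO: 96.06·0.6954 = 66.80 lb (target 66.80 lb)
  SiO2: 93.85·0.3245 + 237.8·0.6381 = 182.2 lb (target 182.2 lb)
  MgO: 99.34·0.4805 + 237.8·0.3125 = 122.0 lb (target 122.0 lb)
  ZnO: 65.78·0.9980 = 65.65 lb (target 65.65 lb)
  ZrO2: 93.85·0.6745 = 63.30 lb (target 63.30 lb)
The glass-mass cross-check: total batch − LOI = 500.0 lb (oxide target masses add up to 500.0 lb; with the basis standing at 500.0 lb — deltas are rounding alone).
Whole-batch sum: Σ batch = 592.8 lb; Σ batch·LOI gives LOI loss = 92.84 lb; yield, glass over the total, = 84.34%.

Batch per 500.0 lb glaze:
  ZnO: 65.78 lb
  MgCO3: 99.34 lb
  strontium carbonate: 96.06 lb
  zircon sand: 93.85 lb
  talc: 237.8 lb
Total batch = 592.8 lb; LOI loss = 92.84 lb; yield = 84.34%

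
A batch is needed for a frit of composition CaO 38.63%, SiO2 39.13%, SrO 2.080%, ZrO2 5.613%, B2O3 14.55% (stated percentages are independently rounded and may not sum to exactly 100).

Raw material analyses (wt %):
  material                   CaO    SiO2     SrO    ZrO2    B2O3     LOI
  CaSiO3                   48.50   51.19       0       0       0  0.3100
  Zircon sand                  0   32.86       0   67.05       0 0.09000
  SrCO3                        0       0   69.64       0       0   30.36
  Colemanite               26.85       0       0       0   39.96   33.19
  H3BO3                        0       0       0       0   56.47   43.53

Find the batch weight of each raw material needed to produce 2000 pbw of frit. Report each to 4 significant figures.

Mid-chain values are printed rounded off to 4 significant figures in the printout; the whole derivation carries full float precision through every step — a single rounding yields every reported figure. Derived quantities, including the totals, the five compositions, LOI, yield, net glass mass, are re-derived from the batch weights for 2000 pbw of glass at full float precision, precisely as stated by problem or answer.
Target masses of each oxide per 2000 pbw frit:
  CaO: 38.63% × 2000 = 772.6 pbw
  SiO2: 39.13% × 2000 = 782.6 pbw
  SrO: 2.080% × 2000 = 41.60 pbw
  ZrO2: 5.613% × 2000 = 112.3 pbw
  B2O3: 14.55% × 2000 = 291.0 pbw
Per-oxide balance check with the batch weights as given, per the basis as stated (every target is met by its sum net of answer rounding effects):
  CaO: 1421·0.4850 + 310.1·0.2685 = 772.4 pbw (target 772.6 pbw)
  SiO2: 1421·0.5119 + 167.4·0.3286 = 782.4 pbw (target 782.6 pbw)
  SrO: 59.74·0.6964 = 41.60 pbw (target 41.60 pbw)
  ZrO2: 167.4·0.6705 = 112.2 pbw (target 112.3 pbw)
  B2O3: 310.1·0.3996 + 295.9·0.5647 = 291.0 pbw (target 291.0 pbw)
Glass-mass bookkeeping: net batch after ignition = 2000 pbw (oxide target masses add up to 2000 pbw; with the basis standing at 2000 pbw — deltas are rounding alone).
Batch total: Σ batch = 2254 pbw; ignition loss, Σ(batch × LOI) = 254.4 pbw; as yield: glass ÷ batch → 88.71%.

Batch per 2000 pbw frit:
  CaSiO3: 1421 pbw
  Zircon sand: 167.4 pbw
  SrCO3: 59.74 pbw
  Colemanite: 310.1 pbw
  H3BO3: 295.9 pbw
Total batch = 2254 pbw; LOI loss = 254.4 pbw; yield = 88.71%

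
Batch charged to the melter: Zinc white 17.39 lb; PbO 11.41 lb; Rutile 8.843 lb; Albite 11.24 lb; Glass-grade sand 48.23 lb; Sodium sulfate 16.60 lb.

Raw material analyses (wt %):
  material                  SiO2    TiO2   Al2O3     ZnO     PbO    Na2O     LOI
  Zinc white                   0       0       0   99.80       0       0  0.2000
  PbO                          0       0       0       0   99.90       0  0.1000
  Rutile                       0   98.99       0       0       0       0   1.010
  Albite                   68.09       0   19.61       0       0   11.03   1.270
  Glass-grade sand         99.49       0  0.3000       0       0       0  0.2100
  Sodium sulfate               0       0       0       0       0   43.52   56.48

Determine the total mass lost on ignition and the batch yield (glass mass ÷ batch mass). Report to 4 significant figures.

Every computation keeps exact precision from first step to last; the intermediate values appear rounded to 4 significant figures across the worked steps. Every reported figure carries a single rounding. The derived quantities (the six compositions, LOI, glass mass, the totals, the yield) are rebuilt in full float precision from the weighed amounts per 104.0 lb of glass, exactly as printed in either problem or answer.
Each material's LOI contribution:
  Zinc white: 17.39 × 0.002000 = 0.03478 lb
  PbO: 11.41 × 0.001000 = 0.01141 lb
  Rutile: 8.843 × 0.01010 = 0.08931 lb
  Albite: 11.24 × 0.01270 = 0.1427 lb
  Glass-grade sand: 48.23 × 0.002100 = 0.1013 lb
  Sodium sulfate: 16.60 × 0.5648 = 9.376 lb
Total LOI = 9.755 lb
Glass = batch − LOI = 113.7 − 9.755 = 104.0 lb

LOI loss = 9.755 lb; glass = 104.0 lb; yield = 91.42%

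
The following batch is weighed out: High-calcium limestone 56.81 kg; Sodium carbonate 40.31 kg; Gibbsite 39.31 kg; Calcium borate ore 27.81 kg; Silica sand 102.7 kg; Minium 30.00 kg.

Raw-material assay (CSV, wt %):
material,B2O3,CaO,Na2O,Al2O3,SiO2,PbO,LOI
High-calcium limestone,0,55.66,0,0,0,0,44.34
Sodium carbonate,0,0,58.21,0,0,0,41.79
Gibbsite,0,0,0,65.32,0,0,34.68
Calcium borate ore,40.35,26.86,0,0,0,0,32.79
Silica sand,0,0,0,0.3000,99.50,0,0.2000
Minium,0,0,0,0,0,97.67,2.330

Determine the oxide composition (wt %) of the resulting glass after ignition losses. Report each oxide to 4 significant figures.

Glass mass = 231.2 kg (batch 296.9 − LOI 65.69).
Composition: B2O3 4.852%, CaO 16.90%, Na2O 10.15%, Al2O3 11.24%, SiO2 44.19%, PbO 12.67%

Intermediates are shown (rounded to four significant digits) across the worked steps; each numeric step holds full float precision from start to finish. A single rounding finalizes every reported number; the derived quantities (LOI, six oxide percentages, net glass mass, yield, the totals) are recomputed in full precision using the weight values per 231.2 kg of glass as given in the problem or answer text.
What the batch supplies per oxide:
  B2O3: 27.81·0.4035 = 11.22 kg
  CaO: 56.81·0.5566 + 27.81·0.2686 = 39.09 kg
  Na2O: 40.31·0.5821 = 23.46 kg
  Al2O3: 39.31·0.6532 + 102.7·0.003000 = 25.99 kg
  SiO2: 102.7·0.9950 = 102.2 kg
  PbO: 30.00·0.9767 = 29.30 kg
LOI: 56.81·0.4434 + 40.31·0.4179 + 39.31·0.3468 + 27.81·0.3279 + 102.7·0.002000 + 30.00·0.02330 = 65.69 kg
The glass mass, total less LOI, = 296.9 − 65.69 = 231.2 kg (equal to the oxide-mass sum)
percent by weight: oxide/glass ×100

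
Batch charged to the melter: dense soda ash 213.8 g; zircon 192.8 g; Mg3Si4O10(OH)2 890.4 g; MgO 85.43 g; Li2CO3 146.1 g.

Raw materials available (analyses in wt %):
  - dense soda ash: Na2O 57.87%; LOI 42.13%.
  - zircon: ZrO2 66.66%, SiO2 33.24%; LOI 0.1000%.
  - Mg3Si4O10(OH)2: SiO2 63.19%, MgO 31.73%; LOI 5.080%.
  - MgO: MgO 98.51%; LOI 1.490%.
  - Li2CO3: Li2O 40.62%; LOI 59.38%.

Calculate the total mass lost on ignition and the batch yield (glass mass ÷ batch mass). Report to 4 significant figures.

LOI loss = 223.5 g; glass = 1305 g; yield = 85.38%

All internal work keeps exact precision in all steps — mid-chain values are displayed, rounded to 4 significant figures, as written. Each reported figure includes exactly one rounding; the derived quantities (glass mass, the totals, LOI, yield, five oxide percentages) are recomputed in full float precision from the batch weights for 1305 g of glass, precisely as stated by the question or the answer.
Ignition loss by material:
  dense soda ash: 213.8 × 0.4213 = 90.07 g
  zircon: 192.8 × 0.001000 = 0.1928 g
  Mg3Si4O10(OH)2: 890.4 × 0.05080 = 45.23 g
  MgO: 85.43 × 0.01490 = 1.273 g
  Li2CO3: 146.1 × 0.5938 = 86.75 g
Total LOI = 223.5 g
Glass = batch − LOI = 1529 − 223.5 = 1305 g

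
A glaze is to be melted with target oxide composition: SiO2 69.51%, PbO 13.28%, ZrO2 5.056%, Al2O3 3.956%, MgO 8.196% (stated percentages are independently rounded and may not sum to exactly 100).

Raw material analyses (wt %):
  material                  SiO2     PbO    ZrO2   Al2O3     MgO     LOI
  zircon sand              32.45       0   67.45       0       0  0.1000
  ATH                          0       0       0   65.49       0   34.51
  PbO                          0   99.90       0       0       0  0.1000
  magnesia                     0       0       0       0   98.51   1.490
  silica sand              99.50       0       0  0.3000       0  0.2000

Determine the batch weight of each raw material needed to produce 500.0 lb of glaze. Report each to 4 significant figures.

Batch per 500.0 lb glaze:
  zircon sand: 37.48 lb
  ATH: 28.66 lb
  PbO: 66.47 lb
  magnesia: 41.60 lb
  silica sand: 337.1 lb
Total batch = 511.3 lb; LOI loss = 11.29 lb; yield = 97.79%

In-progress results are displayed (rounded to 4 significant digits) alongside each step. Each numeric step carries exact precision at each step. A single rounding produces every reported value — the derived quantities (five oxide percentages, totals, net glass mass, LOI, the yield) are rebuilt at full float precision from the batch weights on 500.0 lb of glass exactly as shown in the problem or the answer.
Oxide-by-oxide targets in 500.0 lb glaze:
  SiO2: 69.51% × 500.0 = 347.6 lb
  PbO: 13.28% × 500.0 = 66.40 lb
  ZrO2: 5.056% × 500.0 = 25.28 lb
  Al2O3: 3.956% × 500.0 = 19.78 lb
  MgO: 8.196% × 500.0 = 40.98 lb
A balance pass over the oxides, using the reported weights, for the quoted basis mass (oxide sums agree with the targets given rounding of the digits):
  SiO2: 37.48·0.3245 + 337.1·0.9950 = 347.6 lb (target 347.6 lb)
  PbO: 66.47·0.9990 = 66.40 lb (target 66.40 lb)
  ZrO2: 37.48·0.6745 = 25.28 lb (target 25.28 lb)
  Al2O3: 28.66·0.6549 + 337.1·0.003000 = 19.78 lb (target 19.78 lb)
  MgO: 41.60·0.9851 = 40.98 lb (target 40.98 lb)
Glass-mass closure: Σ batch − LOI loss = 500.0 lb (per-oxide target masses sum to 500.0 lb; with the basis standing at 500.0 lb — differing by rounding only).
Whole-batch sum: Σ batch = 511.3 lb; the LOI term Σ batch·LOI equals 11.29 lb; yield = glass ÷ total batch = 97.79%.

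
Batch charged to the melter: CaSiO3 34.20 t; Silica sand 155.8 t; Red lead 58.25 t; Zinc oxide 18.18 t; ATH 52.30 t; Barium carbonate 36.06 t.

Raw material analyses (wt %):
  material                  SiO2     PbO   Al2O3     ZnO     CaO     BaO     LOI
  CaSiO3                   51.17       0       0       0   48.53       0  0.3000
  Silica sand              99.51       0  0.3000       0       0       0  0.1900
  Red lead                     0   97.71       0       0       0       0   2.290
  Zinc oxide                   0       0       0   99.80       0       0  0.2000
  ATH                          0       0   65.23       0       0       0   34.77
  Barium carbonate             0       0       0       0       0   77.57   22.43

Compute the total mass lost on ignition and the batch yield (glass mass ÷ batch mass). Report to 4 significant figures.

Each numeric step runs at full precision end to end; working values appear (rounded to 4 significant figures) alongside each step. Each reported value takes just one rounding; the derived quantities, which include LOI, totals, yield, glass mass, the six compositions, are re-derived at full precision, as written in the problem or answer text, from the batch weights per 326.7 t of glass.
Loss on ignition, line by line:
  CaSiO3: 34.20 × 0.003000 = 0.1026 t
  Silica sand: 155.8 × 0.001900 = 0.2960 t
  Red lead: 58.25 × 0.02290 = 1.334 t
  Zinc oxide: 18.18 × 0.002000 = 0.03636 t
  ATH: 52.30 × 0.3477 = 18.18 t
  Barium carbonate: 36.06 × 0.2243 = 8.088 t
Total LOI = 28.04 t
Glass = batch − LOI = 354.8 − 28.04 = 326.7 t

LOI loss = 28.04 t; glass = 326.7 t; yield = 92.10%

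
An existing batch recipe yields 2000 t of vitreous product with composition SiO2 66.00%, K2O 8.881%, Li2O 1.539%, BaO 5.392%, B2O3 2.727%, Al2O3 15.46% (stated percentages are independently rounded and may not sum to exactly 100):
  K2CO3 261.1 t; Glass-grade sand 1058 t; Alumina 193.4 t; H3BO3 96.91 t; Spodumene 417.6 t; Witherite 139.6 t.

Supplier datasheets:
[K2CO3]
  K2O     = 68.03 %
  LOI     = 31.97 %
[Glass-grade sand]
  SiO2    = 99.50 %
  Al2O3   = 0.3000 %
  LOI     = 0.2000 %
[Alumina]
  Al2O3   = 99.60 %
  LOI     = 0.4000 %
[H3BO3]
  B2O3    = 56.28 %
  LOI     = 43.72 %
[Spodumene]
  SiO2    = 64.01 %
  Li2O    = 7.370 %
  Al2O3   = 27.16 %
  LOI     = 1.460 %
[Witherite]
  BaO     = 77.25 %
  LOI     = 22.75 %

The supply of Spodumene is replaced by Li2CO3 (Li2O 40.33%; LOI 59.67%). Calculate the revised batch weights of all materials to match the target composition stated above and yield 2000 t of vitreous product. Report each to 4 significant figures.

The whole derivation maintains exact precision through the solve; working values are shown, with 4-significant-figure rounding, alongside each step; each reported figure is rounded just once. All derived quantities (yield, the six compositions, glass mass, totals, ignition loss) are carried using the weight values for 2000 t of glass at full precision as they appear in the question or the answer.
Target oxide masses per 2000 t vitreous product:
  SiO2: 66.00% × 2000 = 1320 t
  K2O: 8.881% × 2000 = 177.6 t
  Li2O: 1.539% × 2000 = 30.78 t
  BaO: 5.392% × 2000 = 107.8 t
  B2O3: 2.727% × 2000 = 54.54 t
  Al2O3: 15.46% × 2000 = 309.2 t
Per-oxide balance check working from each reported weight, under the basis named above (summed amounts equal target values modulo rounding of the values):
  SiO2: 1327·0.9950 = 1320 t (target 1320 t)
  K2O: 261.1·0.6803 = 177.6 t (target 177.6 t)
  Li2O: 76.32·0.4033 = 30.78 t (target 30.78 t)
  BaO: 139.6·0.7725 = 107.8 t (target 107.8 t)
  B2O3: 96.91·0.5628 = 54.54 t (target 54.54 t)
  Al2O3: 1327·0.003000 + 306.4·0.9960 = 309.2 t (target 309.2 t)
Glass mass check: total batch − LOI = 2000 t (oxide target masses add up to 2000 t; against the stated basis, 2000 t — differing by rounding only).
Whole-batch sum: Σ batch = 2207 t; loss to ignition Σ batch·LOI = 207.0 t; the yield ratio, glass ÷ batch: 90.62%.

Revised batch per 2000 t vitreous product:
  K2CO3: 261.1 t
  Glass-grade sand: 1327 t
  Alumina: 306.4 t
  H3BO3: 96.91 t
  Li2CO3: 76.32 t
  Witherite: 139.6 t
Total batch = 2207 t; LOI loss = 207.0 t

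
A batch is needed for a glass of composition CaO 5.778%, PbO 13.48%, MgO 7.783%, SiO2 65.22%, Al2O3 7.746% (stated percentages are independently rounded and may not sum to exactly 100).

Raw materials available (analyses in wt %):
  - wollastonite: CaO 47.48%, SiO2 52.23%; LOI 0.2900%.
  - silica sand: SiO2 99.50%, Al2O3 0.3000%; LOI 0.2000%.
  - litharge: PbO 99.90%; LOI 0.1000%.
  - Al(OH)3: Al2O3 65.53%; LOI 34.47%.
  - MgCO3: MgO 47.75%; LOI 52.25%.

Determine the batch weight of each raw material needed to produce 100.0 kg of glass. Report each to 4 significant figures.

Batch per 100.0 kg glass:
  wollastonite: 12.17 kg
  silica sand: 59.16 kg
  litharge: 13.49 kg
  Al(OH)3: 11.55 kg
  MgCO3: 16.30 kg
Total batch = 112.7 kg; LOI loss = 12.67 kg; yield = 88.76%

In-progress results are displayed rounded off to 4 significant figures as written; the whole derivation maintains exact precision at all times — every reported value includes exactly one rounding. All derived quantities, which include five oxide percentages, totals, net glass mass, ignition loss, the yield, are rebuilt in full precision, precisely as stated by either problem or answer, using the weight values on 100.0 kg of glass.
Oxide mass targets, per 100.0 kg glass:
  CaO: 5.778% × 100.0 = 5.778 kg
  PbO: 13.48% × 100.0 = 13.48 kg
  MgO: 7.783% × 100.0 = 7.783 kg
  SiO2: 65.22% × 100.0 = 65.22 kg
  Al2O3: 7.746% × 100.0 = 7.746 kg
Mass-balance tally per oxide from the weights as reported, relative to the basis at hand (target by target, the sums agree once rounding is allowed for):
  CaO: 12.17·0.4748 = 5.778 kg (target 5.778 kg)
  PbO: 13.49·0.9990 = 13.48 kg (target 13.48 kg)
  MgO: 16.30·0.4775 = 7.783 kg (target 7.783 kg)
  SiO2: 12.17·0.5223 + 59.16·0.9950 = 65.22 kg (target 65.22 kg)
  Al2O3: 59.16·0.003000 + 11.55·0.6553 = 7.746 kg (target 7.746 kg)
Glass-mass sanity pass: the batch minus its LOI: 100.0 kg (the Σ of target masses is 100.0 kg; with the basis standing at 100.0 kg — a pure rounding effect).
Batch grand total — Σ batch = 112.7 kg; loss to ignition Σ batch·LOI = 12.67 kg; the yield ratio, glass ÷ batch: 88.76%.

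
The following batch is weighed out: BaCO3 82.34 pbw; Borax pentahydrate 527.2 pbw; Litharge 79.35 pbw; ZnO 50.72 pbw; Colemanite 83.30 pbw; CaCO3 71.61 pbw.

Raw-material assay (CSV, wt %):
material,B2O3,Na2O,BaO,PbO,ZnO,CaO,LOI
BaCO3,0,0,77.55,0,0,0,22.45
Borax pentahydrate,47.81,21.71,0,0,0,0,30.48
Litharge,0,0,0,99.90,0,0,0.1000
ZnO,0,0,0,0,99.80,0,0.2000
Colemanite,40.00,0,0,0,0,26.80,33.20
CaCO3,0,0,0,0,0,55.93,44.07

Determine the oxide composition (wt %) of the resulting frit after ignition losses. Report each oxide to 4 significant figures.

Glass mass = 655.9 pbw (batch 894.5 − LOI 238.6).
Composition: B2O3 43.51%, Na2O 17.45%, BaO 9.735%, PbO 12.08%, ZnO 7.717%, CaO 9.509%

In-progress results appear, rounded to four significant figures, across the worked steps; exact precision is maintained through the solve. Exactly one rounding goes into every reported number. Derived quantities (ignition loss, the six compositions, yield, net glass mass, the totals) are carried from the batch weights on 655.9 pbw of glass in exact precision, as quoted within the question or the answer.
Mass of each oxide from the mix:
  B2O3: 527.2·0.4781 + 83.30·0.4000 = 285.4 pbw
  Na2O: 527.2·0.2171 = 114.5 pbw
  BaO: 82.34·0.7755 = 63.85 pbw
  PbO: 79.35·0.9990 = 79.27 pbw
  ZnO: 50.72·0.9980 = 50.62 pbw
  CaO: 83.30·0.2680 + 71.61·0.5593 = 62.38 pbw
LOI: 82.34·0.2245 + 527.2·0.3048 + 79.35·0.001000 + 50.72·0.002000 + 83.30·0.3320 + 71.61·0.4407 = 238.6 pbw
Glass = total batch minus LOI = 894.5 − 238.6 = 655.9 pbw (consistent with Σ oxide mass)
wt % = 100 × oxide mass / glass mass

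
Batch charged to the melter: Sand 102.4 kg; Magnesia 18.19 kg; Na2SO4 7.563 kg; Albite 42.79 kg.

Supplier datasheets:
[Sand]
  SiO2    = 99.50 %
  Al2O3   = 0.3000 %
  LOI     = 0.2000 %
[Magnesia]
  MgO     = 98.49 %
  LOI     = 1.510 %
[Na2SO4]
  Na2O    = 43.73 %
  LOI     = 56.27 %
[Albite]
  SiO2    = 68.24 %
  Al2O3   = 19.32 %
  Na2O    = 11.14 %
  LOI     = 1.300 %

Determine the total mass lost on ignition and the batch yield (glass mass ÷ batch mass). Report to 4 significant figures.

LOI loss = 5.291 kg; glass = 165.7 kg; yield = 96.90%

The whole derivation keeps full precision at each step; in-progress results are printed with 4-significant-digit rounding on the page; a single rounding finalizes every reported number; derived quantities, which include the four compositions, glass mass, LOI, the totals, the yield, are computed in exact precision, exactly as shown in the problem or answer text, from the batch weights for 165.7 kg of glass.
LOI of each material in turn:
  Sand: 102.4 × 0.002000 = 0.2048 kg
  Magnesia: 18.19 × 0.01510 = 0.2747 kg
  Na2SO4: 7.563 × 0.5627 = 4.256 kg
  Albite: 42.79 × 0.01300 = 0.5563 kg
Total LOI = 5.291 kg
Glass = batch − LOI = 170.9 − 5.291 = 165.7 kg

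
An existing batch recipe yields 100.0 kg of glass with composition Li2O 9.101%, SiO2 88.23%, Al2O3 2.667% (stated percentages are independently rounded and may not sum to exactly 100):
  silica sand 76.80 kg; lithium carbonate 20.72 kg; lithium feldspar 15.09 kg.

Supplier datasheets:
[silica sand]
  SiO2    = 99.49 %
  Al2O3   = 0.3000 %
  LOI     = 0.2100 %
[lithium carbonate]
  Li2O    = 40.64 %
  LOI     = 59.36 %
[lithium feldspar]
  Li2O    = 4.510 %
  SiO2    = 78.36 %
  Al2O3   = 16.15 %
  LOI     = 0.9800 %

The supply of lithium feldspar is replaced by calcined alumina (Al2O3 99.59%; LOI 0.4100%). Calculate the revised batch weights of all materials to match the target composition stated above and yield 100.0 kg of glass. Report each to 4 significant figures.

All internal work maintains full precision at every stage. Values along the way are displayed (rounded to four significant digits) when written out. Every reported value sees exactly one rounding — all derived quantities, which include glass mass, the totals, yield, the three compositions, LOI, are carried in full float precision, as they appear in the problem or the answer, starting from the weights per 100.0 kg of glass.
Oxide-by-oxide targets in 100.0 kg glass:
  Li2O: 9.101% × 100.0 = 9.101 kg
  SiO2: 88.23% × 100.0 = 88.23 kg
  Al2O3: 2.667% × 100.0 = 2.667 kg
Mass-balance tally per oxide with the batch weights as given, against the basis in use (sum by sum, the targets are met up to rounding of the answer):
  Li2O: 22.39·0.4064 = 9.099 kg (target 9.101 kg)
  SiO2: 88.68·0.9949 = 88.23 kg (target 88.23 kg)
  Al2O3: 88.68·0.003000 + 2.411·0.9959 = 2.667 kg (target 2.667 kg)
Glass-mass closure: Σ batch − LOI loss = 99.99 kg (oxide target masses add up to 100.0 kg; with the basis standing at 100.0 kg — deltas are rounding alone).
Batch total: Σ batch = 113.5 kg; ignition loss, Σ(batch × LOI) = 13.49 kg; yield: glass divided by total = 88.12%.

Revised batch per 100.0 kg glass:
  silica sand: 88.68 kg
  lithium carbonate: 22.39 kg
  calcined alumina: 2.411 kg
Total batch = 113.5 kg; LOI loss = 13.49 kg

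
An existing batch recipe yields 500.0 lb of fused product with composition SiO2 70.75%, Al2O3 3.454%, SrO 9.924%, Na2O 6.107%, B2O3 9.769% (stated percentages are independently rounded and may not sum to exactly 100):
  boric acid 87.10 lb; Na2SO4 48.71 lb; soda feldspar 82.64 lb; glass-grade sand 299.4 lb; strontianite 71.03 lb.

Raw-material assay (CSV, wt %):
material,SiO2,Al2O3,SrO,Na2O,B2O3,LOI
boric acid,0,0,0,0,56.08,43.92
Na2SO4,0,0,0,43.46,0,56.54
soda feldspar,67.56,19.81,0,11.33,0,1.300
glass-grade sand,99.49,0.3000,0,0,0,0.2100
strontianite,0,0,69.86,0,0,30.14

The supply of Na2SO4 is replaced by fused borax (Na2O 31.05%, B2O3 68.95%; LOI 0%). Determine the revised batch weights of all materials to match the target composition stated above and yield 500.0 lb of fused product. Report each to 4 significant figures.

The intermediate values are printed, with 4-significant-figure rounding, at each printed step. All internal work holds full precision through every step; exactly one rounding lands on every reported number; derived quantities, including five oxide percentages, ignition loss, the totals, the yield, glass mass, are carried using the weight values on 500.0 lb of glass in exact precision as quoted within the problem or the answer.
Oxide mass targets, per 500.0 lb fused product:
  SiO2: 70.75% × 500.0 = 353.8 lb
  Al2O3: 3.454% × 500.0 = 17.27 lb
  SrO: 9.924% × 500.0 = 49.62 lb
  Na2O: 6.107% × 500.0 = 30.54 lb
  B2O3: 9.769% × 500.0 = 48.84 lb
Verifying the oxide balance applying the batch weights above, under the basis named above (delivered sums recover each target modulo rounding of the values):
  SiO2: 82.64·0.6756 + 299.4·0.9949 = 353.7 lb (target 353.8 lb)
  Al2O3: 82.64·0.1981 + 299.4·0.003000 = 17.27 lb (target 17.27 lb)
  SrO: 71.03·0.6986 = 49.62 lb (target 49.62 lb)
  Na2O: 68.19·0.3105 + 82.64·0.1133 = 30.54 lb (target 30.54 lb)
  B2O3: 3.266·0.5608 + 68.19·0.6895 = 48.85 lb (target 48.84 lb)
Auditing the glass mass value: batch Σ − ignition loss = 500.0 lb (the targets, summed, come to 500.0 lb; versus the stated basis of 500.0 lb — any gap is answer rounding).
Whole-batch sum: Σ batch = 524.5 lb; ignition loss, Σ(batch × LOI) = 24.55 lb; yield: glass divided by total = 95.32%.

Revised batch per 500.0 lb fused product:
  boric acid: 3.266 lb
  fused borax: 68.19 lb
  soda feldspar: 82.64 lb
  glass-grade sand: 299.4 lb
  strontianite: 71.03 lb
Total batch = 524.5 lb; LOI loss = 24.55 lb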